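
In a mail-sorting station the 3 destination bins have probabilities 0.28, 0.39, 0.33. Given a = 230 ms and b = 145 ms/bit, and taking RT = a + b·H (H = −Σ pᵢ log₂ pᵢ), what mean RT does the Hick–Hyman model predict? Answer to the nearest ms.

458 ms

H = 0.28·log₂(1/0.28) + 0.39·log₂(1/0.39) + 0.33·log₂(1/0.33) = 1.5718 bits.
RT = 230 + 145 × 1.5718 = 457.92 ms.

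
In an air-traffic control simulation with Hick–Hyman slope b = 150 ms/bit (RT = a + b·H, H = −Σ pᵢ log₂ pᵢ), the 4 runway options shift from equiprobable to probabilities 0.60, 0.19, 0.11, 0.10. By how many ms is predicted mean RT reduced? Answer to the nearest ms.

The RT saving is b·ΔH. Equiprobable H₀ = log₂(4) = 2.0000 bits; with the given probabilities H = 1.5799 bits.
b·(H₀ − H) = 150 × (2.0000 − 1.5799) = 63.02 ms.

63 ms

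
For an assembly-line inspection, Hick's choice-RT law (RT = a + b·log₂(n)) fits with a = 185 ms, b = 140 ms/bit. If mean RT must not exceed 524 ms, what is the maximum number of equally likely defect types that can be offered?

5

Set 185 + 140·log₂ n ≤ 524 → log₂ n ≤ (524 − 185)/140 = 2.4214.
So n ≤ 2^2.4214 = 5.357; the largest integer n is 5.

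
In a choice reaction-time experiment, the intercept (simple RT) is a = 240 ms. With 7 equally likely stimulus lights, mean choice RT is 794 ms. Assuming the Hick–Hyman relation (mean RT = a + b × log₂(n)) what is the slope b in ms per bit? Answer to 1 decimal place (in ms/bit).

197.3 ms/bit

7 alternatives carry log₂ 7 = 2.8074 bits; the choice cost is 794 − 240 = 554 ms, so b = 554/2.8074 = 197.339 ms/bit.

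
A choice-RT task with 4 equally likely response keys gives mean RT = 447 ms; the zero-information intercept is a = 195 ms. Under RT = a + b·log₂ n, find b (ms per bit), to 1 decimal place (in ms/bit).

4 alternatives carry log₂ 4 = 2 bits; the choice cost is 447 − 195 = 252 ms, so b = 252/2 = 126.000 ms/bit.

126.0 ms/bit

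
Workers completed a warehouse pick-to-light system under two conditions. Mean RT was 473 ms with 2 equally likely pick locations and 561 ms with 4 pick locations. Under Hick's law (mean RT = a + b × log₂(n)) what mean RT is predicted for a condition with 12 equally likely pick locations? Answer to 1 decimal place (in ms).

700.5 ms

Fit slope and intercept:
  b = (561 − 473) / (log₂ 4 − log₂ 2) = 88 / (2 − 1) = 88.000 ms/bit
  a = 473 − 88.000 × 1 = 385.000 ms
Then RT(12) = 385.000 + 88.000 × log₂ 12 = 385.000 + 88.000 × 3.5850 ≈ 700.477 ms.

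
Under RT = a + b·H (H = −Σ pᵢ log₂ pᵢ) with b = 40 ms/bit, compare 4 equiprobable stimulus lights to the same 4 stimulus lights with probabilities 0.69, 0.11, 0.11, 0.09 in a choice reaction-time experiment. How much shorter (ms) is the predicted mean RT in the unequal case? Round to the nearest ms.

25 ms

The RT saving is b·ΔH. Equiprobable H₀ = log₂(4) = 2.0000 bits; with the given probabilities H = 1.3826 bits.
b·(H₀ − H) = 40 × (2.0000 − 1.3826) = 24.70 ms.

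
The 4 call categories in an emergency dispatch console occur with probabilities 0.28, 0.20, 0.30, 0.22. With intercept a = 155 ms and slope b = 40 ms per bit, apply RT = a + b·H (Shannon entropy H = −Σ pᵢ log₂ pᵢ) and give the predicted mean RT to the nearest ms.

234 ms

Entropy contributions −pᵢ log₂ pᵢ: 0.5142, 0.4644, 0.5211, 0.4806; sum H = 1.9803 bits.
RT = a + bH = 155 + 40·1.9803 = 234.21 ms.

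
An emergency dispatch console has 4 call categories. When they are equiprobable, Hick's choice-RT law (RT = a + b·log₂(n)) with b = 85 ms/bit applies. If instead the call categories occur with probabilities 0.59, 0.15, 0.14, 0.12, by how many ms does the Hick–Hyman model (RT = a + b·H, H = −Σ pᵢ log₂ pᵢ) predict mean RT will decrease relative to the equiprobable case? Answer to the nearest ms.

32 ms

Equiprobable entropy H₀ = log₂ 4 = 2.0000 bits.
Skewed entropy H = −Σ pᵢ log₂ pᵢ = 1.6238 bits.
ΔRT = b·(H₀ − H) = 85 × 0.3762 = 31.97 ms.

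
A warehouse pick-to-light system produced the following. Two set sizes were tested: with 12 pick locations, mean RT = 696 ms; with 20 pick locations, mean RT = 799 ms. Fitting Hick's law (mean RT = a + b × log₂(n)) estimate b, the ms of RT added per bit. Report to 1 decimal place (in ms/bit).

139.8 ms/bit

Slope: b = (799 − 696) / (log₂ 20 − log₂ 12) = 103/0.7370 = 139.762 ms/bit.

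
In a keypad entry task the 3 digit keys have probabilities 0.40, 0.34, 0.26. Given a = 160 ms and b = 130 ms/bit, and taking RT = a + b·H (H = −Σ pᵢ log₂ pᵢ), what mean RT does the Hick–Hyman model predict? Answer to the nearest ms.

363 ms

H = 0.40·log₂(1/0.40) + 0.34·log₂(1/0.34) + 0.26·log₂(1/0.26) = 1.5632 bits.
RT = 160 + 130 × 1.5632 = 363.22 ms.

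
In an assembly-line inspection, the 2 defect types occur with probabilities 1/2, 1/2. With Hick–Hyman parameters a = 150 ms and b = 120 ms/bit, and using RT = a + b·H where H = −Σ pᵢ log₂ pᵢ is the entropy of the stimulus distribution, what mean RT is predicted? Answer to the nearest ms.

Each term −pᵢ log₂ pᵢ: 0.5·1 + 0.5·1; summed, H = 1.000 bits.
Mean RT = a + bH = 150 + 120·1.000 = 270.00 ms.

270 ms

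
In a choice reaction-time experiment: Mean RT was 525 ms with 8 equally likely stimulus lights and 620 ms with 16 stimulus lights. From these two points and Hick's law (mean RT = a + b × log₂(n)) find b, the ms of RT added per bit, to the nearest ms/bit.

Slope: b = (620 − 525) / (log₂ 16 − log₂ 8) = 95/1.0000 = 95 ms/bit.

95 ms/bit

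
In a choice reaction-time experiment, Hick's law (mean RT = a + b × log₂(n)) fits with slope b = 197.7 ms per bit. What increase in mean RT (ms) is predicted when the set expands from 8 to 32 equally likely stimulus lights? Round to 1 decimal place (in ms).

The intercept a cancels: ΔRT = b·(log₂ n₂ − log₂ n₁) = b·log₂(n₂/n₁).
log₂(32) − log₂(8) = log₂(32/8) = log₂(4) = 2.
ΔRT = 197.7 × 2.0000 = 395.400 ms.

395.4 ms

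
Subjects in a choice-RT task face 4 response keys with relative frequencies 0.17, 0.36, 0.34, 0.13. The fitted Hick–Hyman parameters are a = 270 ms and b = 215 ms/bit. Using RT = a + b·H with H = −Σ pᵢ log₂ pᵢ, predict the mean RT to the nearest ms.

H = 0.17·log₂(1/0.17) + 0.36·log₂(1/0.36) + 0.34·log₂(1/0.34) + 0.13·log₂(1/0.13) = 1.8770 bits.
RT = 270 + 215 × 1.8770 = 673.56 ms.

674 ms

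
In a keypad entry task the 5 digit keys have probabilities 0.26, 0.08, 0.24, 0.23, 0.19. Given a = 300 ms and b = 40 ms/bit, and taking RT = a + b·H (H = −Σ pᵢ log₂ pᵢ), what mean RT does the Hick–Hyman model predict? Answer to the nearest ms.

389 ms

H = 0.26·log₂(1/0.26) + 0.08·log₂(1/0.08) + 0.24·log₂(1/0.24) + 0.23·log₂(1/0.23) + 0.19·log₂(1/0.19) = 2.2338 bits.
RT = 300 + 40 × 2.2338 = 389.35 ms.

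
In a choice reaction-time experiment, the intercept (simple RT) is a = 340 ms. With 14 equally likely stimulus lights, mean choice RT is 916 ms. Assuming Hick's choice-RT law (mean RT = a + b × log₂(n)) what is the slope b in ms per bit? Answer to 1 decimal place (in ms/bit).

151.3 ms/bit

14 alternatives carry log₂ 14 = 3.8074 bits; the choice cost is 916 − 340 = 576 ms, so b = 576/3.8074 = 151.286 ms/bit.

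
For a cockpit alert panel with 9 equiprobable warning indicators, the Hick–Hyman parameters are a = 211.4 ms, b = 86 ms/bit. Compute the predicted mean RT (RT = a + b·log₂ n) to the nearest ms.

484 ms

log₂(9) = 3.1699 bits, so RT = 211.4 + 86 × 3.1699 ≈ 484.014 ms.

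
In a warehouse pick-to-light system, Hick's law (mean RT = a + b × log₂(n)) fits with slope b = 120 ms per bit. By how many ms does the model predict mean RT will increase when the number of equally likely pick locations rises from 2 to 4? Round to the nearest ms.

120 ms

ΔRT = (a + b log₂ n₂) − (a + b log₂ n₁) = b·(log₂ n₂ − log₂ n₁).
log₂(4) − log₂(2) = log₂(4/2) = log₂(2) = 1.
ΔRT = 120 × 1.0000 = 120.000 ms.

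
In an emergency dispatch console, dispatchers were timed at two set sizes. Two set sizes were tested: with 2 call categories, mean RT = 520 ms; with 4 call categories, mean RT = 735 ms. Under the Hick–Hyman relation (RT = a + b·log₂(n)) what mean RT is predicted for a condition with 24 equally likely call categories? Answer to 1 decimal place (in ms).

With log₂ n on the abscissa the relation is linear; from the two conditions:
  b = (735 − 520) / (log₂ 4 − log₂ 2) = 215 / (2 − 1) = 215.000 ms/bit
  a = 520 − 215.000 × 1 = 305.000 ms
Then RT(24) = 305.000 + 215.000 × log₂ 24 = 305.000 + 215.000 × 4.5850 ≈ 1290.767 ms.

1290.8 ms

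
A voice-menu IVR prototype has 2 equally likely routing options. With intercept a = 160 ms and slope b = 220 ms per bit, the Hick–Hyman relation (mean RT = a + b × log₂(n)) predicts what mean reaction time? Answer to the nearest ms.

380 ms

log₂(2) = 1 bits, so RT = 160 + 220 × 1 ≈ 380.000 ms.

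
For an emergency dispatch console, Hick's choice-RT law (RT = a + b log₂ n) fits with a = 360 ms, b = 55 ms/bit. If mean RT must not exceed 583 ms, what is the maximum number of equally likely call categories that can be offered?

16

Information budget: (583 − 360)/55 = 4.0545 bits, so n ≤ 2^4.0545 = 16.617 → at most 16.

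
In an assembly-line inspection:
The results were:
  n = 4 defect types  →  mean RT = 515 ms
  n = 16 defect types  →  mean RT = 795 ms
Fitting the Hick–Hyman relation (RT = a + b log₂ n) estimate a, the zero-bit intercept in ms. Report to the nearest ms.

Slope: b = (795 − 515) / (log₂ 16 − log₂ 4) = 280/2.0000 = 140 ms/bit.
Intercept: a = 515 − 140·log₂(4) = 235.000 ms.

235 ms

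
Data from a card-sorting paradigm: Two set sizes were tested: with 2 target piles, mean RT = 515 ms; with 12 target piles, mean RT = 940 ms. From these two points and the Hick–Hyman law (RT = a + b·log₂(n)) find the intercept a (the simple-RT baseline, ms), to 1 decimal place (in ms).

b = (RT₂ − RT₁)/(log₂ n₂ − log₂ n₁) = (940 − 515)/(3.5850 − 1) = 164.412 ms/bit.
a = RT₁ − b·log₂ n₁ = 515 − 164.412 × 1 = 350.588 ms.

350.6 ms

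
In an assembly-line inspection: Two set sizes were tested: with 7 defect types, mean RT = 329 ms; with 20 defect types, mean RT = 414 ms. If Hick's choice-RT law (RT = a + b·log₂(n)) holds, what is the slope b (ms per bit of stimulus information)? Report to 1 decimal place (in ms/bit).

56.1 ms/bit

b = (RT₂ − RT₁)/(log₂ n₂ − log₂ n₁) = (414 − 329)/(4.3219 − 2.8074) = 56.121 ms/bit.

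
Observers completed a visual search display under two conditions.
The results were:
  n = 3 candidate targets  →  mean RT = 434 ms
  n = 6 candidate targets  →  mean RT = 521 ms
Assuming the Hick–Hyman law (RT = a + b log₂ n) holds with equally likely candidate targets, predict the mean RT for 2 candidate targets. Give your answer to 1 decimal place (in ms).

383.1 ms

RT is linear in log₂ n, so two points fix the line:
  b = (521 − 434) / (log₂ 6 − log₂ 3) = 87 / (2.5850 − 1.5850) = 87.000 ms/bit
  a = 434 − 87.000 × 1.5850 = 296.108 ms
Then RT(2) = 296.108 + 87.000 × log₂ 2 = 296.108 + 87.000 × 1 ≈ 383.108 ms.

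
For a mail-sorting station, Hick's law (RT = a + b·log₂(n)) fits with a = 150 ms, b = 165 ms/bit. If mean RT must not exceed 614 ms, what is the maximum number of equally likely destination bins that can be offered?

7

Set 150 + 165·log₂ n ≤ 614 → log₂ n ≤ (614 − 150)/165 = 2.8121.
So n ≤ 2^2.8121 = 7.023; the largest integer n is 7.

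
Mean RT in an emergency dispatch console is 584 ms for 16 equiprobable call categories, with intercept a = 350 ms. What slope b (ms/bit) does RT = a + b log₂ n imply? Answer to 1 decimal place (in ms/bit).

58.5 ms/bit

16 alternatives carry log₂ 16 = 4 bits; the choice cost is 584 − 350 = 234 ms, so b = 234/4 = 58.500 ms/bit.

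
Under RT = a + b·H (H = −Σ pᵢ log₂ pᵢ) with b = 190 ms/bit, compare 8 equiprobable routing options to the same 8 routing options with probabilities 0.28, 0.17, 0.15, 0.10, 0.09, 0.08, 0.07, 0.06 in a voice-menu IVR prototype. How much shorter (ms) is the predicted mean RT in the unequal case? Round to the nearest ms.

37 ms

Equiprobable entropy H₀ = log₂ 8 = 3.0000 bits.
Skewed entropy H = −Σ pᵢ log₂ pᵢ = 2.8078 bits.
ΔRT = b·(H₀ − H) = 190 × 0.1922 = 36.52 ms.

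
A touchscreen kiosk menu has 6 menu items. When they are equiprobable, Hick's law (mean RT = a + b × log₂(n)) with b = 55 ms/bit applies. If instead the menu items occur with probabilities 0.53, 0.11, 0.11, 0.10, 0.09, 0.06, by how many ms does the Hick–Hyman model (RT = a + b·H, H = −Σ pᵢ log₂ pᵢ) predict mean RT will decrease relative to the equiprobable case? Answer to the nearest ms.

28 ms

The RT saving is b·ΔH. Equiprobable H₀ = log₂(6) = 2.5850 bits; with the given probabilities H = 2.0744 bits.
b·(H₀ − H) = 55 × (2.5850 − 2.0744) = 28.08 ms.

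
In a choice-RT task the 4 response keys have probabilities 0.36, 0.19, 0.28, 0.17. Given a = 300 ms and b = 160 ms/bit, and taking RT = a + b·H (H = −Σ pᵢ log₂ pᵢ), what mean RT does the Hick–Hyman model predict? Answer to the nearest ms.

H = 0.36·log₂(1/0.36) + 0.19·log₂(1/0.19) + 0.28·log₂(1/0.28) + 0.17·log₂(1/0.17) = 1.9346 bits.
RT = 300 + 160 × 1.9346 = 609.54 ms.

610 ms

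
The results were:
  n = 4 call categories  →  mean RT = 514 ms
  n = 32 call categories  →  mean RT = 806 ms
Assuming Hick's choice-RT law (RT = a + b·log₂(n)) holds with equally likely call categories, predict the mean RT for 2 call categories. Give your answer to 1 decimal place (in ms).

416.7 ms

Fit slope and intercept:
  b = (806 − 514) / (log₂ 32 − log₂ 4) = 292 / (5 − 2) = 97.333 ms/bit
  a = 514 − 97.333 × 2 = 319.333 ms
Then RT(2) = 319.333 + 97.333 × log₂ 2 = 319.333 + 97.333 × 1 ≈ 416.667 ms.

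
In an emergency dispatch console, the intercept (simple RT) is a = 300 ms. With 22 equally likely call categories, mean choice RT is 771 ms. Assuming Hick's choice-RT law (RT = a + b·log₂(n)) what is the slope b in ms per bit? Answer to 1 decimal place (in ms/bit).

log₂(22) = 4.4594 bits.
b = (RT − a)/log₂ n = (771 − 300) / 4.4594 = 105.619 ms/bit.

105.6 ms/bit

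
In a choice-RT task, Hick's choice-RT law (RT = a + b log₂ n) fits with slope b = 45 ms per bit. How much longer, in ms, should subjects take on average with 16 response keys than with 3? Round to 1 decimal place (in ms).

Only the slope matters, since a is common to both: ΔRT = b·log₂(n₂/n₁).
log₂(16) − log₂(3) = 4 − 1.5850 = 2.4150.
ΔRT = 45 × 2.4150 = 108.677 ms.

108.7 ms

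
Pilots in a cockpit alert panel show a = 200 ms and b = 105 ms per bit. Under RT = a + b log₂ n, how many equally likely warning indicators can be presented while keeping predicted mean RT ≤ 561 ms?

10

105·log₂ n ≤ 561 − 200 = 361, giving log₂ n ≤ 3.4381 and n ≤ 10.839. The largest whole number is 10.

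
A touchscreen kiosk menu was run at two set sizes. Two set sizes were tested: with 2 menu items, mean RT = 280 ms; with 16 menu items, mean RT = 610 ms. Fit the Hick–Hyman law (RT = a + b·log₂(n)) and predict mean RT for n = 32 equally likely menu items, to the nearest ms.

720 ms

Solve the two-equation system in a and b:
  b = (610 − 280) / (log₂ 16 − log₂ 2) = 330 / (4 − 1) = 110 ms/bit
  a = 280 − 110 × 1 = 170 ms
Then RT(32) = 170 + 110 × log₂ 32 = 170 + 110 × 5 ≈ 720.000 ms.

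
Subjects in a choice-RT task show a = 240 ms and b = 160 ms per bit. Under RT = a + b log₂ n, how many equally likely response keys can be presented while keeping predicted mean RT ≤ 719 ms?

7

160·log₂ n ≤ 719 − 240 = 479, giving log₂ n ≤ 2.9937 and n ≤ 7.965. The largest whole number is 7.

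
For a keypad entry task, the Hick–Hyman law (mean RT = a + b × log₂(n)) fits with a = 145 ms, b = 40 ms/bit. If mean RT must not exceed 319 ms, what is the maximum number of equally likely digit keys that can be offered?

Information budget: (319 − 145)/40 = 4.3500 bits, so n ≤ 2^4.3500 = 20.393 → at most 20.

20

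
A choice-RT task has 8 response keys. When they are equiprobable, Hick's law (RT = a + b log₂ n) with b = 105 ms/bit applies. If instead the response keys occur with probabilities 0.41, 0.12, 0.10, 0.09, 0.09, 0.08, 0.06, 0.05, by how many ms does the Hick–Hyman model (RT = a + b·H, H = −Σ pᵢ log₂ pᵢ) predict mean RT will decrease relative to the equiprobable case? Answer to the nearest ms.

Equiprobable entropy H₀ = log₂ 8 = 3.0000 bits.
Skewed entropy H = −Σ pᵢ log₂ pᵢ = 2.6031 bits.
ΔRT = b·(H₀ − H) = 105 × 0.3969 = 41.68 ms.

42 ms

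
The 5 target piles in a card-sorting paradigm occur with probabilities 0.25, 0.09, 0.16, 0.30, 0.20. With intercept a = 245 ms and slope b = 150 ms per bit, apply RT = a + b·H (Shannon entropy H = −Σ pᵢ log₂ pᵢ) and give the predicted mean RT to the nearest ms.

578 ms

H = 0.25·log₂(1/0.25) + 0.09·log₂(1/0.09) + 0.16·log₂(1/0.16) + 0.30·log₂(1/0.30) + 0.20·log₂(1/0.20) = 2.2211 bits.
RT = 245 + 150 × 2.2211 = 578.17 ms.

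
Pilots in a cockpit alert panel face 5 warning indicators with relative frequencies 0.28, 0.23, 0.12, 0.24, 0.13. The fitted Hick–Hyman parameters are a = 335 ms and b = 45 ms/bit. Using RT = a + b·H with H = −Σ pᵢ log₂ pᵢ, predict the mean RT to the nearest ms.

H = 0.28·log₂(1/0.28) + 0.23·log₂(1/0.23) + 0.12·log₂(1/0.12) + 0.24·log₂(1/0.24) + 0.13·log₂(1/0.13) = 2.2457 bits.
RT = 335 + 45 × 2.2457 = 436.06 ms.

436 ms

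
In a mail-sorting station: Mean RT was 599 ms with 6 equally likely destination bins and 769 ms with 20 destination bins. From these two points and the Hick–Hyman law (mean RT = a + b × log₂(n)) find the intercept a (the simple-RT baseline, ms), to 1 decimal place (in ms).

The slope on a log₂ axis is (769 − 599) / (4.3219 − 2.5850) = 97.872 ms/bit.
a = RT₁ − b·log₂ n₁ = 599 − 97.872 × 2.5850 = 346.005 ms.

346.0 ms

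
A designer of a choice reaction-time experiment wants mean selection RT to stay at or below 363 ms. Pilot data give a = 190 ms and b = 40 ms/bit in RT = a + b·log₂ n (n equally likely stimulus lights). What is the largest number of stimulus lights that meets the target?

20

40·log₂ n ≤ 363 − 190 = 173, giving log₂ n ≤ 4.3250 and n ≤ 20.043. The largest whole number is 20.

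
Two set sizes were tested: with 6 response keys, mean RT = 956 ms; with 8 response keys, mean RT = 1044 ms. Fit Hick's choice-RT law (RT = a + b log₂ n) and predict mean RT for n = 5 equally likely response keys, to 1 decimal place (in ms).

900.2 ms

Fit slope and intercept:
  b = (1044 − 956) / (log₂ 8 − log₂ 6) = 88 / (3 − 2.5850) = 212.029 ms/bit
  a = 956 − 212.029 × 2.5850 = 407.913 ms
Then RT(5) = 407.913 + 212.029 × log₂ 5 = 407.913 + 212.029 × 2.3219 ≈ 900.229 ms.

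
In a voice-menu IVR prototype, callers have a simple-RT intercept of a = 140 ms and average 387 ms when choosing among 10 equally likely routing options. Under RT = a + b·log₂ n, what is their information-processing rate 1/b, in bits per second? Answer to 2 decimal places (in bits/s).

Choice component = 387 − 140 = 247 ms over log₂(10) = 3.3219 bits.
b = 247 / 3.3219 = 74.354 ms/bit, so 1/b = 13.449 bits/s.

13.45 bits/s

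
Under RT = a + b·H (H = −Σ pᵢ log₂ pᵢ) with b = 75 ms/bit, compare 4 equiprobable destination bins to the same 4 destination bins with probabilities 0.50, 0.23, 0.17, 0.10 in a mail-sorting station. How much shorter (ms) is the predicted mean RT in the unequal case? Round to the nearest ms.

Equiprobable entropy H₀ = log₂ 4 = 2.0000 bits.
Skewed entropy H = −Σ pᵢ log₂ pᵢ = 1.7544 bits.
ΔRT = b·(H₀ − H) = 75 × 0.2456 = 18.42 ms.

18 ms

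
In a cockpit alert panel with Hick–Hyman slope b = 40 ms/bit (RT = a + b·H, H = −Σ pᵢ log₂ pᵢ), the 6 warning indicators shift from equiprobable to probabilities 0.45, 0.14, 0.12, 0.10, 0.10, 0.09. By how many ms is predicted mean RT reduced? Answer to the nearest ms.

13 ms

The RT saving is b·ΔH. Equiprobable H₀ = log₂(6) = 2.5850 bits; with the given probabilities H = 2.2596 bits.
b·(H₀ − H) = 40 × (2.5850 − 2.2596) = 13.01 ms.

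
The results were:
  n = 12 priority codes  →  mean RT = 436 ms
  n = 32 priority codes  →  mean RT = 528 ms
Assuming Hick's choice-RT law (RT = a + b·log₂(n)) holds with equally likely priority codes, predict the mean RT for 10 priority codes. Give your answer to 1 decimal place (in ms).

Fit slope and intercept:
  b = (528 − 436) / (log₂ 32 − log₂ 12) = 92 / (5 − 3.5850) = 65.016 ms/bit
  a = 436 − 65.016 × 3.5850 = 202.920 ms
Then RT(10) = 202.920 + 65.016 × log₂ 10 = 202.920 + 65.016 × 3.3219 ≈ 418.899 ms.

418.9 ms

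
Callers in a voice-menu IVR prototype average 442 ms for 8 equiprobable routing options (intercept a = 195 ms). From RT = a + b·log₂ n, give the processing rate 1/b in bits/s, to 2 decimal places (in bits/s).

Choice component = 442 − 195 = 247 ms over log₂(8) = 3 bits.
b = 247 / 3 = 82.333 ms/bit, so 1/b = 12.146 bits/s.

12.15 bits/s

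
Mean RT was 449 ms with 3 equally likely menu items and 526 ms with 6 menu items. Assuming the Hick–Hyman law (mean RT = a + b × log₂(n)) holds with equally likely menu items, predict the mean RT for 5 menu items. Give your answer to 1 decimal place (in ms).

505.7 ms

Solve the two-equation system in a and b:
  b = (526 − 449) / (log₂ 6 − log₂ 3) = 77 / (2.5850 − 1.5850) = 77.000 ms/bit
  a = 449 − 77.000 × 1.5850 = 326.958 ms
Then RT(5) = 326.958 + 77.000 × log₂ 5 = 326.958 + 77.000 × 2.3219 ≈ 505.746 ms.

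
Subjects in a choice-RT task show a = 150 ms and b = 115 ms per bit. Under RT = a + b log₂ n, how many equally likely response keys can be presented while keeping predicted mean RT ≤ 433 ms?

Information budget: (433 − 150)/115 = 2.4609 bits, so n ≤ 2^2.4609 = 5.505 → at most 5.

5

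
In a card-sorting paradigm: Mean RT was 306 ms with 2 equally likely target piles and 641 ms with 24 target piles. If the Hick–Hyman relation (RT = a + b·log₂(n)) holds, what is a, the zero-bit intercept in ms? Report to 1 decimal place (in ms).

Slope: b = (641 − 306) / (log₂ 24 − log₂ 2) = 335/3.5850 = 93.446 ms/bit.
a = RT₁ − b·log₂ n₁ = 306 − 93.446 × 1 = 212.554 ms.

212.6 ms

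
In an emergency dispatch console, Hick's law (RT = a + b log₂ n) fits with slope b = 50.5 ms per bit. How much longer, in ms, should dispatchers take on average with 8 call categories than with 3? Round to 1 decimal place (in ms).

ΔRT = (a + b log₂ n₂) − (a + b log₂ n₁) = b·(log₂ n₂ − log₂ n₁).
log₂(8) − log₂(3) = 3 − 1.5850 = 1.4150.
ΔRT = 50.5 × 1.4150 = 71.459 ms.

71.5 ms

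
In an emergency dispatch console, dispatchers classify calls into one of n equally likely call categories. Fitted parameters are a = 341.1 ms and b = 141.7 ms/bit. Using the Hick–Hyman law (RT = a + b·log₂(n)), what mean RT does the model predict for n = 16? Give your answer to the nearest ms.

log₂(16) = 4 bits, so RT = 341.1 + 141.7 × 4 ≈ 907.900 ms.

908 ms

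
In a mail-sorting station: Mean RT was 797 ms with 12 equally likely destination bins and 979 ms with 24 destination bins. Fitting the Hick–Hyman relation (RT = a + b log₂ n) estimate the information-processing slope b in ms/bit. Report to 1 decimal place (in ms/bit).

b = (RT₂ − RT₁)/(log₂ n₂ − log₂ n₁) = (979 − 797)/(4.5850 − 3.5850) = 182.000 ms/bit.

182.0 ms/bit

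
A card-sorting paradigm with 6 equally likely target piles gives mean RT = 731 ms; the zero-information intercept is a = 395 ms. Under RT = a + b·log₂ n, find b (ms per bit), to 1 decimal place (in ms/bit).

130.0 ms/bit

6 alternatives carry log₂ 6 = 2.5850 bits; the choice cost is 731 − 395 = 336 ms, so b = 336/2.5850 = 129.983 ms/bit.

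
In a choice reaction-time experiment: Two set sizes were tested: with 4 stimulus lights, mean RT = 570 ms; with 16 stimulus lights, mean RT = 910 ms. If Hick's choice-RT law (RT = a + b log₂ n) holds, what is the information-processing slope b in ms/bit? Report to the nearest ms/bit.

170 ms/bit

Slope: b = (910 − 570) / (log₂ 16 − log₂ 4) = 340/2.0000 = 170 ms/bit.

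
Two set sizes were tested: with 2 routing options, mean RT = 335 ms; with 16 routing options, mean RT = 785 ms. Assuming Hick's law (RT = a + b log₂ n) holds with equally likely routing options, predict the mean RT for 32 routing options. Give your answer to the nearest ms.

RT is linear in log₂ n, so two points fix the line:
  b = (785 − 335) / (log₂ 16 − log₂ 2) = 450 / (4 − 1) = 150 ms/bit
  a = 335 − 150 × 1 = 185 ms
Then RT(32) = 185 + 150 × log₂ 32 = 185 + 150 × 5 ≈ 935.000 ms.

935 ms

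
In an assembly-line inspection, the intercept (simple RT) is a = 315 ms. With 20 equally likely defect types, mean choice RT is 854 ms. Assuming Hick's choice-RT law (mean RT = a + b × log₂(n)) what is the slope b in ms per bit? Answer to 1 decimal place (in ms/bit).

124.7 ms/bit

20 alternatives carry log₂ 20 = 4.3219 bits; the choice cost is 854 − 315 = 539 ms, so b = 539/4.3219 = 124.713 ms/bit.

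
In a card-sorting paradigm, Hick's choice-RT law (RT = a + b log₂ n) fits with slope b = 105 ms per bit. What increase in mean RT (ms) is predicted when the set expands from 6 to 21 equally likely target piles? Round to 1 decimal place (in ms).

189.8 ms

Only the slope matters, since a is common to both: ΔRT = b·log₂(n₂/n₁).
log₂(21) − log₂(6) = 4.3923 − 2.5850 = 1.8074.
ΔRT = 105 × 1.8074 = 189.772 ms.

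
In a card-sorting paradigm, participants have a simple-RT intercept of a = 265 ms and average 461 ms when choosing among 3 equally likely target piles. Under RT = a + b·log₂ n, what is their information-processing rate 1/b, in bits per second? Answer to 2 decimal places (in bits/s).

8.09 bits/s

Choice component = 461 − 265 = 196 ms over log₂(3) = 1.5850 bits.
b = 196 / 1.5850 = 123.662 ms/bit, so 1/b = 8.087 bits/s.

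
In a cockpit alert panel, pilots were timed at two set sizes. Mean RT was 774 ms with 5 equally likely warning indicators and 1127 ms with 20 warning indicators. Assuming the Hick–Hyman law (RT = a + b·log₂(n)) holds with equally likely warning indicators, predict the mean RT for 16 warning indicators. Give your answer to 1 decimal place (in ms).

Fit slope and intercept:
  b = (1127 − 774) / (log₂ 20 − log₂ 5) = 353 / (4.3219 − 2.3219) = 176.500 ms/bit
  a = 774 − 176.500 × 2.3219 = 364.180 ms
Then RT(16) = 364.180 + 176.500 × log₂ 16 = 364.180 + 176.500 × 4 ≈ 1070.180 ms.

1070.2 ms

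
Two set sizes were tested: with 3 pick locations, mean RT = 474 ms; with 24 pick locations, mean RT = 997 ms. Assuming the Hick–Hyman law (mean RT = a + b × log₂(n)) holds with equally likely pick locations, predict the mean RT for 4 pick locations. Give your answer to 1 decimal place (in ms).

546.4 ms

Solve the two-equation system in a and b:
  b = (997 − 474) / (log₂ 24 − log₂ 3) = 523 / (4.5850 − 1.5850) = 174.333 ms/bit
  a = 474 − 174.333 × 1.5850 = 197.688 ms
Then RT(4) = 197.688 + 174.333 × log₂ 4 = 197.688 + 174.333 × 2 ≈ 546.355 ms.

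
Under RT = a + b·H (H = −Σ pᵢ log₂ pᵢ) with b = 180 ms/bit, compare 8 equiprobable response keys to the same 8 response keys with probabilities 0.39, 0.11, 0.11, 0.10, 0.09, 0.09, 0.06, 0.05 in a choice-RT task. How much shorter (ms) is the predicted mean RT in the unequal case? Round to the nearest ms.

The RT saving is b·ΔH. Equiprobable H₀ = log₂(8) = 3.0000 bits; with the given probabilities H = 2.6475 bits.
b·(H₀ − H) = 180 × (3.0000 − 2.6475) = 63.45 ms.

63 ms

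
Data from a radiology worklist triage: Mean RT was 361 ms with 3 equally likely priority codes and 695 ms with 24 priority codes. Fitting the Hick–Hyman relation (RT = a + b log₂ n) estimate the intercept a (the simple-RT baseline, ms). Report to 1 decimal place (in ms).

184.5 ms

b = (RT₂ − RT₁)/(log₂ n₂ − log₂ n₁) = (695 − 361)/(4.5850 − 1.5850) = 111.333 ms/bit.
a = RT₁ − b·log₂ n₁ = 361 − 111.333 × 1.5850 = 184.541 ms.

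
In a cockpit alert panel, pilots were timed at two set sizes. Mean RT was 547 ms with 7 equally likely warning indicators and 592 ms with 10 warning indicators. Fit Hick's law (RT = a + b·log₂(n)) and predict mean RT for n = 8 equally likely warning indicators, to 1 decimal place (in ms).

Fit slope and intercept:
  b = (592 − 547) / (log₂ 10 − log₂ 7) = 45 / (3.3219 − 2.8074) = 87.451 ms/bit
  a = 547 − 87.451 × 2.8074 = 301.494 ms
Then RT(8) = 301.494 + 87.451 × log₂ 8 = 301.494 + 87.451 × 3 ≈ 563.847 ms.

563.8 ms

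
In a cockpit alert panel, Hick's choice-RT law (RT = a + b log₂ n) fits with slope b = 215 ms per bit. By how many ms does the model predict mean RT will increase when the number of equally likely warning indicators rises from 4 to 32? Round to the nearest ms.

645 ms

The intercept a cancels: ΔRT = b·(log₂ n₂ − log₂ n₁) = b·log₂(n₂/n₁).
log₂(32) − log₂(4) = log₂(32/4) = log₂(8) = 3.
ΔRT = 215 × 3.0000 = 645.000 ms.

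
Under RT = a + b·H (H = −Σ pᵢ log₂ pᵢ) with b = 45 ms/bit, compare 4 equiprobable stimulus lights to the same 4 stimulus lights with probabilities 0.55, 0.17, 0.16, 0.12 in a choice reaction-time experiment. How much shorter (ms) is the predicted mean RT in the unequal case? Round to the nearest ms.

14 ms

Equiprobable entropy H₀ = log₂ 4 = 2.0000 bits.
Skewed entropy H = −Σ pᵢ log₂ pᵢ = 1.6990 bits.
ΔRT = b·(H₀ − H) = 45 × 0.3010 = 13.54 ms.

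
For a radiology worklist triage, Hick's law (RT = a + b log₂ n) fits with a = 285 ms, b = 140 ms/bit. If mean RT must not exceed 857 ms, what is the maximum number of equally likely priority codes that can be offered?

16

140·log₂ n ≤ 857 − 285 = 572, giving log₂ n ≤ 4.0857 and n ≤ 16.979. The largest whole number is 16.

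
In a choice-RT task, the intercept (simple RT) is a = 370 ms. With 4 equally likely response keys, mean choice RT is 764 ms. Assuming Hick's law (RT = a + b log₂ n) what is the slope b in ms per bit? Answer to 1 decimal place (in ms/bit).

b = (764 − 370) / log₂(4) = 394 / 2 = 197.000 ms/bit.

197.0 ms/bit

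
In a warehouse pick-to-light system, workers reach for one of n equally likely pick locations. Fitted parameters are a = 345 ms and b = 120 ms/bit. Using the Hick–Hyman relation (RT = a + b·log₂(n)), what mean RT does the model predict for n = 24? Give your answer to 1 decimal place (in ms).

895.2 ms

log₂(24) = 4.5850 bits, so RT = 345 + 120 × 4.5850 ≈ 895.196 ms.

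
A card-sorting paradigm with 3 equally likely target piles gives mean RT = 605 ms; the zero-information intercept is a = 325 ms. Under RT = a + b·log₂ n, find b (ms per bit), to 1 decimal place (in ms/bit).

176.7 ms/bit

log₂(3) = 1.5850 bits.
b = (RT − a)/log₂ n = (605 − 325) / 1.5850 = 176.660 ms/bit.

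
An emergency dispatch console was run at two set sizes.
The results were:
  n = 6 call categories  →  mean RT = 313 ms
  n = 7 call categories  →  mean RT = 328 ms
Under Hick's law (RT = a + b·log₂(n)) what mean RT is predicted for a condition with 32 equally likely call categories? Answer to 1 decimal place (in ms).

RT is linear in log₂ n, so two points fix the line:
  b = (328 − 313) / (log₂ 7 − log₂ 6) = 15 / (2.8074 − 2.5850) = 67.448 ms/bit
  a = 313 − 67.448 × 2.5850 = 138.649 ms
Then RT(32) = 138.649 + 67.448 × log₂ 32 = 138.649 + 67.448 × 5 ≈ 475.890 ms.

475.9 ms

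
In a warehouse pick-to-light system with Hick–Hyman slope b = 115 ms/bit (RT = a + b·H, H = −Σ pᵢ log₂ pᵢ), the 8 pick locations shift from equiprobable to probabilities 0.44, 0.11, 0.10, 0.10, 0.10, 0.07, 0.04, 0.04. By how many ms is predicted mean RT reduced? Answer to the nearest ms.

The RT saving is b·ΔH. Equiprobable H₀ = log₂(8) = 3.0000 bits; with the given probabilities H = 2.5081 bits.
b·(H₀ − H) = 115 × (3.0000 − 2.5081) = 56.57 ms.

57 ms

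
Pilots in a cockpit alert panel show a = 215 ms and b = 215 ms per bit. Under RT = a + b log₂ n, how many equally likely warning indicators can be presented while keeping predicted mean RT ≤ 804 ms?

6

215·log₂ n ≤ 804 − 215 = 589, giving log₂ n ≤ 2.7395 and n ≤ 6.679. The largest whole number is 6.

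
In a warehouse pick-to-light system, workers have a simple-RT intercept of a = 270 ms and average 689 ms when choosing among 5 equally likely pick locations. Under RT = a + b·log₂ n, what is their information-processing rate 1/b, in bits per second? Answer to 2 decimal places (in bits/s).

Choice component = 689 − 270 = 419 ms over log₂(5) = 2.3219 bits.
b = 419 / 2.3219 = 180.453 ms/bit, so 1/b = 5.542 bits/s.

5.54 bits/s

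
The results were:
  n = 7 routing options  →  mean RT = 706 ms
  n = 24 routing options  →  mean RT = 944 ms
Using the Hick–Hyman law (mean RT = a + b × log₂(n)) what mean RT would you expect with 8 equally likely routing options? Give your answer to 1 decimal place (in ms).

RT is linear in log₂ n, so two points fix the line:
  b = (944 − 706) / (log₂ 24 − log₂ 7) = 238 / (4.5850 − 2.8074) = 133.888 ms/bit
  a = 706 − 133.888 × 2.8074 = 330.129 ms
Then RT(8) = 330.129 + 133.888 × log₂ 8 = 330.129 + 133.888 × 3 ≈ 731.793 ms.

731.8 ms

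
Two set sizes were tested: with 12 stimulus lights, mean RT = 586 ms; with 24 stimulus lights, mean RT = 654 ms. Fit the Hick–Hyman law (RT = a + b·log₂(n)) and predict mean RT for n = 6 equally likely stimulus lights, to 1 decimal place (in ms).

518.0 ms

Fit slope and intercept:
  b = (654 − 586) / (log₂ 24 − log₂ 12) = 68 / (4.5850 − 3.5850) = 68.000 ms/bit
  a = 586 − 68.000 × 3.5850 = 342.223 ms
Then RT(6) = 342.223 + 68.000 × log₂ 6 = 342.223 + 68.000 × 2.5850 ≈ 518.000 ms.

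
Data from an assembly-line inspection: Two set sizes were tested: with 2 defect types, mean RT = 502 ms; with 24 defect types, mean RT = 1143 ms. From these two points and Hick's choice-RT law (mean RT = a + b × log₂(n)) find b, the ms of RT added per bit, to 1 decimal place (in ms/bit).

The slope on a log₂ axis is (1143 − 502) / (4.5850 − 1) = 178.802 ms/bit.

178.8 ms/bit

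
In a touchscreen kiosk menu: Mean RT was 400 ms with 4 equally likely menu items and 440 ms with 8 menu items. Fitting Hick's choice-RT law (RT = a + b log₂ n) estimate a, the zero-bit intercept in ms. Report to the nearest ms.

320 ms

The slope on a log₂ axis is (440 − 400) / (3 − 2) = 40 ms/bit.
a = RT₁ − b·log₂ n₁ = 400 − 40 × 2 = 320.000 ms.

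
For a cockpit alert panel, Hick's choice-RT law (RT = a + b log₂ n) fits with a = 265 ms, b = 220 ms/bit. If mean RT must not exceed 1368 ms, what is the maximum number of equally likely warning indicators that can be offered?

Set 265 + 220·log₂ n ≤ 1368 → log₂ n ≤ (1368 − 265)/220 = 5.0136.
So n ≤ 2^5.0136 = 32.304; the largest integer n is 32.

32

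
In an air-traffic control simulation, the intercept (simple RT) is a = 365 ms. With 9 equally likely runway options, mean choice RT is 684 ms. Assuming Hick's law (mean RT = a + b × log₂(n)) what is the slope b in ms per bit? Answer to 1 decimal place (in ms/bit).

log₂(9) = 3.1699 bits.
b = (RT − a)/log₂ n = (684 − 365) / 3.1699 = 100.633 ms/bit.

100.6 ms/bit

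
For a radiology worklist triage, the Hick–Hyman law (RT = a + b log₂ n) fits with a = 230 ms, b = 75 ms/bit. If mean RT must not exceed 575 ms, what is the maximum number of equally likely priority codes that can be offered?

Information budget: (575 − 230)/75 = 4.6000 bits, so n ≤ 2^4.6000 = 24.251 → at most 24.

24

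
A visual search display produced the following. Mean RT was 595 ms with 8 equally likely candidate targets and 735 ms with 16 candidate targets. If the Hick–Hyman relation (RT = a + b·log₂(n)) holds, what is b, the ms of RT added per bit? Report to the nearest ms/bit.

The slope on a log₂ axis is (735 − 595) / (4 − 3) = 140 ms/bit.

140 ms/bit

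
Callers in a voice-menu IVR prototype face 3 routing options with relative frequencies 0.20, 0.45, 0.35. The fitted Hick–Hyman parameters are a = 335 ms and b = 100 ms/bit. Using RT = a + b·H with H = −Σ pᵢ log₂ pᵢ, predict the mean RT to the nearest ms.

486 ms

H = 0.20·log₂(1/0.20) + 0.45·log₂(1/0.45) + 0.35·log₂(1/0.35) = 1.5129 bits.
RT = 335 + 100 × 1.5129 = 486.29 ms.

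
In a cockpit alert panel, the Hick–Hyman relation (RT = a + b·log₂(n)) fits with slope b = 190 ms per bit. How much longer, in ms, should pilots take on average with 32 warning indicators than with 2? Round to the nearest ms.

The intercept a cancels: ΔRT = b·(log₂ n₂ − log₂ n₁) = b·log₂(n₂/n₁).
log₂(32) − log₂(2) = log₂(32/2) = log₂(16) = 4.
ΔRT = 190 × 4.0000 = 760.000 ms.

760 ms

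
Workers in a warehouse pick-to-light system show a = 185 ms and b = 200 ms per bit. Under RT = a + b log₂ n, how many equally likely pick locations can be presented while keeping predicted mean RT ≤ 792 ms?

8

Information budget: (792 − 185)/200 = 3.0350 bits, so n ≤ 2^3.0350 = 8.196 → at most 8.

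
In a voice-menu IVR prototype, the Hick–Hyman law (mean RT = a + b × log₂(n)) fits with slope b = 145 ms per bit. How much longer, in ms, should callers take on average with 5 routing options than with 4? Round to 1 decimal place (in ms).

46.7 ms

The intercept a cancels: ΔRT = b·(log₂ n₂ − log₂ n₁) = b·log₂(n₂/n₁).
log₂(5) − log₂(4) = 2.3219 − 2 = 0.3219.
ΔRT = 145 × 0.3219 = 46.680 ms.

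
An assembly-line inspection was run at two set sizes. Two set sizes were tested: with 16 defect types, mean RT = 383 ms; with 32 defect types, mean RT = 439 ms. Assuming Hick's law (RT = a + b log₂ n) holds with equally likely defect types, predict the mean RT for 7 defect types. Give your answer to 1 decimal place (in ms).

316.2 ms

Fit slope and intercept:
  b = (439 − 383) / (log₂ 32 − log₂ 16) = 56 / (5 − 4) = 56.000 ms/bit
  a = 383 − 56.000 × 4 = 159.000 ms
Then RT(7) = 159.000 + 56.000 × log₂ 7 = 159.000 + 56.000 × 2.8074 ≈ 316.212 ms.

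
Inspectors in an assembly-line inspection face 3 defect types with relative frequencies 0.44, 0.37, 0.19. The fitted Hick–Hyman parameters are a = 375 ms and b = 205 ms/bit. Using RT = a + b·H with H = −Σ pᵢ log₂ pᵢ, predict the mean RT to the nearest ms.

H = 0.44·log₂(1/0.44) + 0.37·log₂(1/0.37) + 0.19·log₂(1/0.19) = 1.5071 bits.
RT = 375 + 205 × 1.5071 = 683.96 ms.

684 ms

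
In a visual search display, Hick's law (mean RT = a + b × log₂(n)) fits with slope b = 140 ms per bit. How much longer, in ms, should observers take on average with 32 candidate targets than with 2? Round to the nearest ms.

ΔRT = (a + b log₂ n₂) − (a + b log₂ n₁) = b·(log₂ n₂ − log₂ n₁).
log₂(32) − log₂(2) = log₂(32/2) = log₂(16) = 4.
ΔRT = 140 × 4.0000 = 560.000 ms.

560 ms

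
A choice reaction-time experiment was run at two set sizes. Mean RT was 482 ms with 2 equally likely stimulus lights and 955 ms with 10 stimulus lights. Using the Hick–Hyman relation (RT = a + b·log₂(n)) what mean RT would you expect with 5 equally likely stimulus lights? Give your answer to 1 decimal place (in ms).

751.3 ms

With log₂ n on the abscissa the relation is linear; from the two conditions:
  b = (955 − 482) / (log₂ 10 − log₂ 2) = 473 / (3.3219 − 1) = 203.710 ms/bit
  a = 482 − 203.710 × 1 = 278.290 ms
Then RT(5) = 278.290 + 203.710 × log₂ 5 = 278.290 + 203.710 × 2.3219 ≈ 751.290 ms.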